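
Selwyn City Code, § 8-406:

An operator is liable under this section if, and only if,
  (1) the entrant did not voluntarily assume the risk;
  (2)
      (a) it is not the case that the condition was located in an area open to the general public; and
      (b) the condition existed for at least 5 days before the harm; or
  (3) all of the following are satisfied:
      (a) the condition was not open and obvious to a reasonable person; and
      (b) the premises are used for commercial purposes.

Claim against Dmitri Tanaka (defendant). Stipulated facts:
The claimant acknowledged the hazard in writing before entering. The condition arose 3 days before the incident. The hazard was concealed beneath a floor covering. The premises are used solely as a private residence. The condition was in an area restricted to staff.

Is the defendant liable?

(1) no assumed risk — not met.
(a) not (public area) — met.
(b) condition ≥5 days old — not satisfied.
(2) = T AND F = false.
(a) not open/obvious — met.
(b) commercial use — fails.
So (3) is not satisfied (T AND F).
Overall = F OR F OR F = false.

No — not liable.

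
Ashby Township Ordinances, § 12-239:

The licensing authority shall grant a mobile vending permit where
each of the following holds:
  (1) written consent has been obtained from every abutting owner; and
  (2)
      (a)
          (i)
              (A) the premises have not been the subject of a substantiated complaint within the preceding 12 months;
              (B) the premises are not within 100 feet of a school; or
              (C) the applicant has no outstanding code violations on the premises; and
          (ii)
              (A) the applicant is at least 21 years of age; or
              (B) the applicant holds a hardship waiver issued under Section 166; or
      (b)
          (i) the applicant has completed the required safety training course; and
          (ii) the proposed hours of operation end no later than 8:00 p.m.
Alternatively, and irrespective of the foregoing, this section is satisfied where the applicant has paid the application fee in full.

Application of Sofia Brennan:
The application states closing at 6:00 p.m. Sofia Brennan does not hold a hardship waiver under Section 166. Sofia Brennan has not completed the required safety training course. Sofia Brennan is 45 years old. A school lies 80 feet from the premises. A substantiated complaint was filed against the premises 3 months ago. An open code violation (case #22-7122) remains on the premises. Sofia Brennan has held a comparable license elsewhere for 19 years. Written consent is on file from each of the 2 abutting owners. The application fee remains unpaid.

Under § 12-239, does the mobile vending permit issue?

(1) all abutters consent — met.
(A) no complaint in 12 mo. — not met.
(B) ≥100 ft from school — not satisfied.
(C) no code violations — not satisfied.
(i): F OR F OR F → false.
(A) age ≥ 21 — holds.
(B) hardship waiver — fails.
(ii): T OR F → true.
(a) = F AND T = false.
(i) safety training — not met.
(ii) closes by 8 p.m. — holds.
(b): F AND T → false.
(2) = F OR F = false.
So Overall is not satisfied (T AND F).
Exception (fee paid) — not satisfied.
Result: main false OR exception false → false.

No — denied.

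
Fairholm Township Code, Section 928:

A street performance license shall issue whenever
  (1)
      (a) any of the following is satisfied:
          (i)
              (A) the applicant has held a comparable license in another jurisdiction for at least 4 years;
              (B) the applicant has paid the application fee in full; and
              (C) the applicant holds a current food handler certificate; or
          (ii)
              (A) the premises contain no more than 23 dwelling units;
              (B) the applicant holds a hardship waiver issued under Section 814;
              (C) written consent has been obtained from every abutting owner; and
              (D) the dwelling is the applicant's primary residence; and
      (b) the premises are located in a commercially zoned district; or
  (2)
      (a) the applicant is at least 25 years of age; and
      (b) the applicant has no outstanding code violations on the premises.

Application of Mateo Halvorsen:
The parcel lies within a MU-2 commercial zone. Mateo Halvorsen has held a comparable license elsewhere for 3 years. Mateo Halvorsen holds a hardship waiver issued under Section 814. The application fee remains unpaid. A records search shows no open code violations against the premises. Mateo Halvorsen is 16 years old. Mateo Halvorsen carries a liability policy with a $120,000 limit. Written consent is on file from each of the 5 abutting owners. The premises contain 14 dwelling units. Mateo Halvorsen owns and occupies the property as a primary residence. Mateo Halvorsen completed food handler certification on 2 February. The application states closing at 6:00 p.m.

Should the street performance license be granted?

(A) prior license ≥ 4 yr — not met.
(B) fee paid — fails.
(C) food handler cert. — satisfied.
(i) = F AND F AND T = false.
(A) ≤ 23 units — satisfied.
(B) hardship waiver — holds.
(C) all abutters consent — holds.
(D) primary residence — holds.
So (ii) is satisfied (T AND T AND T AND T).
(a) = F OR T = true.
(b) commercially zoned — met.
So (1) is satisfied (T AND T).
(a) age ≥ 25 — not met.
(b) no code violations — satisfied.
(2): F AND T → false.
Overall = T OR F = true.

Yes — granted.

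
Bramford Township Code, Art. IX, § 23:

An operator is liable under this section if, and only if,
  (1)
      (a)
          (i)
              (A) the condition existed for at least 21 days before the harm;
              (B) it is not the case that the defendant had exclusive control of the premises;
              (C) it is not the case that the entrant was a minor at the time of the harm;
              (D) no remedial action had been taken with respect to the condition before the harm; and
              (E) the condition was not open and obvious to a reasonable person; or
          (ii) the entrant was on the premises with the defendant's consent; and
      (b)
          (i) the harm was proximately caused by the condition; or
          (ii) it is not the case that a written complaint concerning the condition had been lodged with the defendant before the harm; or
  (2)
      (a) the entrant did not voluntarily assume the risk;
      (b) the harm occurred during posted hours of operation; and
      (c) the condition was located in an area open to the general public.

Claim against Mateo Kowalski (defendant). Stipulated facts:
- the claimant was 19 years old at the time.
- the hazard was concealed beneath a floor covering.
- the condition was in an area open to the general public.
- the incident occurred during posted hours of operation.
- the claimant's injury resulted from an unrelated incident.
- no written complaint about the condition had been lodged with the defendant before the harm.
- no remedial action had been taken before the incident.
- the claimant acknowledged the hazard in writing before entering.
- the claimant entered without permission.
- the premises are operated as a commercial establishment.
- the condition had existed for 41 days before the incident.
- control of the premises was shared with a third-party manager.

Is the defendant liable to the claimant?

Yes — liable.

(A) condition ≥21 days old — met.
(B) not (exclusive control) — holds.
(C) not (entrant a minor) — satisfied.
(D) no remedial action — holds.
(E) not open/obvious — holds.
(i): T AND T AND T AND T AND T → true.
(ii) consent to enter — fails.
(a): T OR F → true.
(i) proximate cause — not met.
(ii) not (complaint lodged) — satisfied.
(b): F OR T → true.
(1): T AND T → true.
(a) no assumed risk — fails.
(b) during posted hours — satisfied.
(c) public area — met.
So (2) is not satisfied (F AND T AND T).
Overall = T OR F = true.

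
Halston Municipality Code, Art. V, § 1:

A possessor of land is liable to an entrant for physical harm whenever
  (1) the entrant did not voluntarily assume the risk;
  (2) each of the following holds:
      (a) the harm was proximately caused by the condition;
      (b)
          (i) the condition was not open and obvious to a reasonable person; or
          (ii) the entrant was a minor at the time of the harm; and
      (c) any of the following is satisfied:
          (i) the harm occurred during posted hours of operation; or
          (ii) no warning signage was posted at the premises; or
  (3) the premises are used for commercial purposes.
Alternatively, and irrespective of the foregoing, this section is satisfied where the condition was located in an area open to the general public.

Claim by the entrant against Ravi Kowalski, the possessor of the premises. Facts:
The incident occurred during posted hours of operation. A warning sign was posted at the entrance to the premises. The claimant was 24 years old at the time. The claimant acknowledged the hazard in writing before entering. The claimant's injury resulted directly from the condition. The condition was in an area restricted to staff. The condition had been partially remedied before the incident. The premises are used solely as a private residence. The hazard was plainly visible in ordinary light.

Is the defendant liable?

(1) no assumed risk — not satisfied.
(a) proximate cause — met.
(i) not open/obvious — not met.
(ii) entrant a minor — not met.
(b) = F OR F = false.
(i) during posted hours — met.
(ii) no signage posted — not met.
So (c) is satisfied (T OR F).
(2) = T AND F AND T = false.
(3) commercial use — fails.
So Overall is not satisfied (F OR F OR F).
Exception (public area) — not satisfied.
Result: main false OR exception false → false.

No — not liable.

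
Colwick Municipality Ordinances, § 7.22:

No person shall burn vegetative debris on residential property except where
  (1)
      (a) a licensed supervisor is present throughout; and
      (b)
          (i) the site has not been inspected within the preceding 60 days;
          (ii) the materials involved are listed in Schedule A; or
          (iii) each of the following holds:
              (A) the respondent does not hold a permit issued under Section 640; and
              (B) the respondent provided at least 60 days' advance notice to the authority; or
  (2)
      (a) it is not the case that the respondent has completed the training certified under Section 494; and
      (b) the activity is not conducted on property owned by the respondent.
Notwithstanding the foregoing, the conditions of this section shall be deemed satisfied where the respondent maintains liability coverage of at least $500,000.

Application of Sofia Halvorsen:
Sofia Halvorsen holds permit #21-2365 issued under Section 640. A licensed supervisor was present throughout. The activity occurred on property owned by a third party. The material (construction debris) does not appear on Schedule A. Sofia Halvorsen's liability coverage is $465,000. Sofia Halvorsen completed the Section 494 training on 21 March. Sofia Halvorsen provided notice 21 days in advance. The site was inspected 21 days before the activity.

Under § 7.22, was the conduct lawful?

(a) supervisor present — satisfied.
(i) not (site inspected) — not satisfied.
(ii) Schedule A material — fails.
(A) not (holds permit) — fails.
(B) ≥60 days' notice — fails.
(iii) = F AND F = false.
So (b) is not satisfied (F OR F OR F).
(1): T AND F → false.
(a) not (training certified) — not satisfied.
(b) not (own property) — met.
So (2) is not satisfied (F AND T).
Overall: F OR F → false.
Exception (coverage ≥ $500,000) — not satisfied.
Result: main false OR exception false → false.

No — unlawful.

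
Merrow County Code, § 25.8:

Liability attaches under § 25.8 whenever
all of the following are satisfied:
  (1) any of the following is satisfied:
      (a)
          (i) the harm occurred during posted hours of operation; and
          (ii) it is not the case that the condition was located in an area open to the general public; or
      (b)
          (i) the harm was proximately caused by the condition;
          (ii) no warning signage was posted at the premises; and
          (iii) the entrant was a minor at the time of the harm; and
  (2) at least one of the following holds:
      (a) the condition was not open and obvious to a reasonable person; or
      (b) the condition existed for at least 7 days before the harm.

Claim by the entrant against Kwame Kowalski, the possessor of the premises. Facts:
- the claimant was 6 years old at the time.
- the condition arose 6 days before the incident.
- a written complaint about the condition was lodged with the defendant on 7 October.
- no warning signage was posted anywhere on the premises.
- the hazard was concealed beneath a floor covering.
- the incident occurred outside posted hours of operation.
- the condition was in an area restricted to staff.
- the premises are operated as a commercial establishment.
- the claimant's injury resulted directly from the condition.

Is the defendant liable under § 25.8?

Yes — liable.

(i) during posted hours — not met.
(ii) not (public area) — satisfied.
So (a) is not satisfied (F AND T).
(i) proximate cause — met.
(ii) no signage posted — holds.
(iii) entrant a minor — met.
So (b) is satisfied (T AND T AND T).
(1) = F OR T = true.
(a) not open/obvious — holds.
(b) condition ≥7 days old — not satisfied.
(2) = T OR F = true.
Overall: T AND T → true.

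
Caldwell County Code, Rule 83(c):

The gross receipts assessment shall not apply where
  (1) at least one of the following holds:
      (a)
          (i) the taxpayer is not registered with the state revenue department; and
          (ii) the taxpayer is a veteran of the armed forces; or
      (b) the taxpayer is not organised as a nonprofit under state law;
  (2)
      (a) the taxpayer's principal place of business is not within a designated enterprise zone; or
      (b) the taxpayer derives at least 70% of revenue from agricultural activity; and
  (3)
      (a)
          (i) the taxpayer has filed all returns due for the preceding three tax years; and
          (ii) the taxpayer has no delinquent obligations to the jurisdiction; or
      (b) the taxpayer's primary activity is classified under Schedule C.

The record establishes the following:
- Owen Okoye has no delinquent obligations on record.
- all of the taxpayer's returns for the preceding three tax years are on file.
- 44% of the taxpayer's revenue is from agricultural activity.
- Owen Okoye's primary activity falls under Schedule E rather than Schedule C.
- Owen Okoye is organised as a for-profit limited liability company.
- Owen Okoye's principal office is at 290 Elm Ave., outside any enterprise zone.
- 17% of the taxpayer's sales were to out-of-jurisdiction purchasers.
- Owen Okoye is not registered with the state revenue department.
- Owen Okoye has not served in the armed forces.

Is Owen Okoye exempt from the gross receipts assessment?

Yes — exempt.

(i) not (state-registered) — met.
(ii) veteran — not met.
(a) = T AND F = false.
(b) not (nonprofit) — satisfied.
(1): F OR T → true.
(a) not (in enterprise zone) — holds.
(b) ≥70% agricultural — not satisfied.
(2): T OR F → true.
(i) returns current — satisfied.
(ii) no delinquency — satisfied.
So (a) is satisfied (T AND T).
(b) Schedule C activity — not satisfied.
(3): T OR F → true.
So Overall is satisfied (T AND T AND T).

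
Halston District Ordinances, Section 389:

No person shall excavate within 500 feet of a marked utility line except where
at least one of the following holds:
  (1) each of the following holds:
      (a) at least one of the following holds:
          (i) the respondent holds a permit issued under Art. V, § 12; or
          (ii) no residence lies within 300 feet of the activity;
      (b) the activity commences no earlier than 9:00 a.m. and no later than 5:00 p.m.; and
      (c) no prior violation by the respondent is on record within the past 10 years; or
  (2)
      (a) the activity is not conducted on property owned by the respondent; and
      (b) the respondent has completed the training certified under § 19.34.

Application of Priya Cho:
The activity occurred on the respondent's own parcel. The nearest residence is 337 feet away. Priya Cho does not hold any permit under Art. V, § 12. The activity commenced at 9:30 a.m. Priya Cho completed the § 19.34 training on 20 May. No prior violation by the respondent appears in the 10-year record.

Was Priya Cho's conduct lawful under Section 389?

(i) holds permit — fails.
(ii) no residence in 300 ft — met.
So (a) is satisfied (F OR T).
(b) start within hours — satisfied.
(c) no prior violation — holds.
(1): T AND T AND T → true.
(a) not (own property) — not satisfied.
(b) training certified — satisfied.
So (2) is not satisfied (F AND T).
Overall: T OR F → true.

Yes — lawful.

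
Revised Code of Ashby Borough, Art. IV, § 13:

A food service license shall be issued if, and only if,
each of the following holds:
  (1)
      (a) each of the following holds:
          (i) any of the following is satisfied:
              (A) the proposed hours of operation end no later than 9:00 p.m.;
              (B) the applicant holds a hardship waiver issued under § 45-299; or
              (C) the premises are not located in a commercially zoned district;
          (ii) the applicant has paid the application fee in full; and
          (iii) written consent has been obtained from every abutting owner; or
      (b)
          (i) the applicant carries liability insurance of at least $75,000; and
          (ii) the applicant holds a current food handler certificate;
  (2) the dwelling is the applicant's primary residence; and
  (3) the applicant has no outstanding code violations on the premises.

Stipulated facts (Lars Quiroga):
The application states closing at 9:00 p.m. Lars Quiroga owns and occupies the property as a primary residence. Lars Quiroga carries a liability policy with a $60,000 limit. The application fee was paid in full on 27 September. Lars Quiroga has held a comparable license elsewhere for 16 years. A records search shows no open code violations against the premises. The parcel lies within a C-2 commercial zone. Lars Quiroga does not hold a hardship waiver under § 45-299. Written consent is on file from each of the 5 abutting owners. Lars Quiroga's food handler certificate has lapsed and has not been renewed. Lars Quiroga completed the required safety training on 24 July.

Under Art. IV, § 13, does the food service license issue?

(A) closes by 9 p.m. — satisfied.
(B) hardship waiver — fails.
(C) not (commercially zoned) — not satisfied.
So (i) is satisfied (T OR F OR F).
(ii) fee paid — holds.
(iii) all abutters consent — satisfied.
(a) = T AND T AND T = true.
(i) insurance ≥ $75,000 — not satisfied.
(ii) food handler cert. — not satisfied.
(b): F AND F → false.
(1) = T OR F = true.
(2) primary residence — met.
(3) no code violations — met.
Overall: T AND T AND T → true.

Yes — granted.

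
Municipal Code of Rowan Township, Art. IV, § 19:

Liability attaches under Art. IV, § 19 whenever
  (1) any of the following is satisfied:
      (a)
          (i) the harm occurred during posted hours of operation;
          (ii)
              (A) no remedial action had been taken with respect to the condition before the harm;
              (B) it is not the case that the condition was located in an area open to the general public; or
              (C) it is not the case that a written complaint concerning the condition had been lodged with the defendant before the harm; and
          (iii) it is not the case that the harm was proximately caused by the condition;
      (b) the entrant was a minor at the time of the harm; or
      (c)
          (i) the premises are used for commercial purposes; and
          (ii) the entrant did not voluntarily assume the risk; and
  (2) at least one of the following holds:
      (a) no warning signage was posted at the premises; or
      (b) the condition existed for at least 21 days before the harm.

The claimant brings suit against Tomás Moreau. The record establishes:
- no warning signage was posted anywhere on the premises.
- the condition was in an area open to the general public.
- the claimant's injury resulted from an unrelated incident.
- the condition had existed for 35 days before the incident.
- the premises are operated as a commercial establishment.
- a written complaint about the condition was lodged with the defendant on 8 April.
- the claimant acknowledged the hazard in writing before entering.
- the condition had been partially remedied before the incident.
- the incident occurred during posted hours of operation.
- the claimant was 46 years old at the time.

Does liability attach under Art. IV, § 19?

No — not liable.

(i) during posted hours — met.
(A) no remedial action — not satisfied.
(B) not (public area) — not satisfied.
(C) not (complaint lodged) — fails.
So (ii) is not satisfied (F OR F OR F).
(iii) not (proximate cause) — holds.
(a) = T AND F AND T = false.
(b) entrant a minor — not satisfied.
(i) commercial use — holds.
(ii) no assumed risk — not met.
(c) = T AND F = false.
So (1) is not satisfied (F OR F OR F).
(a) no signage posted — holds.
(b) condition ≥21 days old — met.
So (2) is satisfied (T OR T).
Overall = F AND T = false.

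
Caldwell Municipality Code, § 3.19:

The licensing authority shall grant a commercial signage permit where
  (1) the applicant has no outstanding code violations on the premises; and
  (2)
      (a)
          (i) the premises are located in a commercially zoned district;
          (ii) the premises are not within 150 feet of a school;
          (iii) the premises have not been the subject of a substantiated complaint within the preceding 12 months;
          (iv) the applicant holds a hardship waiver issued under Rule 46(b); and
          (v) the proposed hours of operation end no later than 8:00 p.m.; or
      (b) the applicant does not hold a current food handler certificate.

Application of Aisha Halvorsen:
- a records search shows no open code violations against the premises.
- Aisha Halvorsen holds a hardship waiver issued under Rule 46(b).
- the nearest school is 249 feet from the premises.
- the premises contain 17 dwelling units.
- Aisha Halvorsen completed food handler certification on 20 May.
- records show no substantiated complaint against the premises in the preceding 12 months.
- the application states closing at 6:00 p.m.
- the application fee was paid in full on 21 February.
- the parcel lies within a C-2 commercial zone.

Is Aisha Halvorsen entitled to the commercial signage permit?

Yes — granted.

(1) no code violations — satisfied.
(i) commercially zoned — satisfied.
(ii) ≥150 ft from school — satisfied.
(iii) no complaint in 12 mo. — holds.
(iv) hardship waiver — satisfied.
(v) closes by 8 p.m. — satisfied.
(a) = T AND T AND T AND T AND T = true.
(b) not (food handler cert.) — fails.
So (2) is satisfied (T OR F).
So Overall is satisfied (T AND T).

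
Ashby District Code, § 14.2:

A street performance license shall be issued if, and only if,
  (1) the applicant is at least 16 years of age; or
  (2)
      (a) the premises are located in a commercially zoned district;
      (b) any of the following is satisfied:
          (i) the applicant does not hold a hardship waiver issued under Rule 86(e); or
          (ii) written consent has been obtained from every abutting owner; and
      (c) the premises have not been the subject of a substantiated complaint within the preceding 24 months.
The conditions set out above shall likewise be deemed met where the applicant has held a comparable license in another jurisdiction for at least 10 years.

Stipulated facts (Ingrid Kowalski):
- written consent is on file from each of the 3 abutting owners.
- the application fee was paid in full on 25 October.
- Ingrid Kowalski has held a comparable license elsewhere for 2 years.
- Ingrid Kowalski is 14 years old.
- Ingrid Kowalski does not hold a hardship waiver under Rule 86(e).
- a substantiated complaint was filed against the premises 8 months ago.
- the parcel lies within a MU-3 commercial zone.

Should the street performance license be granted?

No — denied.

(1) age ≥ 16 — fails.
(a) commercially zoned — holds.
(i) not (hardship waiver) — met.
(ii) all abutters consent — satisfied.
(b) = T OR T = true.
(c) no complaint in 24 mo. — not satisfied.
So (2) is not satisfied (T AND T AND F).
Overall: F OR F → false.
Exception (prior license ≥ 10 yr) — not satisfied.
Result: main false OR exception false → false.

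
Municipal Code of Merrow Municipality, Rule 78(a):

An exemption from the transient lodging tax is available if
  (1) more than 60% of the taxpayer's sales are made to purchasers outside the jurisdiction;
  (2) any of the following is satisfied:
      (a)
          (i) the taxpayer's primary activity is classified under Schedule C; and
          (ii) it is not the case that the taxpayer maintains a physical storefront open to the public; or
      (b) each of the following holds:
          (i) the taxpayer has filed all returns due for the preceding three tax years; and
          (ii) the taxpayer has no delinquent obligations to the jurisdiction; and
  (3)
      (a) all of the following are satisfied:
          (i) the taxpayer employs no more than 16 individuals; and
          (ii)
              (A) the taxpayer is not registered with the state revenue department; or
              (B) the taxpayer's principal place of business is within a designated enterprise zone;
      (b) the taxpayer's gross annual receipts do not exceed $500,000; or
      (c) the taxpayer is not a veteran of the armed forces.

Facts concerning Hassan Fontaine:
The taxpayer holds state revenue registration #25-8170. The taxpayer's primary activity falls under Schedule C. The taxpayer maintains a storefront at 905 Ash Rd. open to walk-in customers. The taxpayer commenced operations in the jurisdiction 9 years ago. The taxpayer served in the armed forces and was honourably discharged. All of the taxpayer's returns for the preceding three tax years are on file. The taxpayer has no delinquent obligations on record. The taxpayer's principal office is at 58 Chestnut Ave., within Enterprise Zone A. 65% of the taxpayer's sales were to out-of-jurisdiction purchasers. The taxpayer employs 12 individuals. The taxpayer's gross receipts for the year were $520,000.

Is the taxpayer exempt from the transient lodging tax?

Yes — exempt.

(1) >60% out-of-jur. sales — holds.
(i) Schedule C activity — holds.
(ii) not (has storefront) — not met.
So (a) is not satisfied (T AND F).
(i) returns current — holds.
(ii) no delinquency — met.
(b): T AND T → true.
(2) = F OR T = true.
(i) ≤ 16 employees — holds.
(A) not (state-registered) — not satisfied.
(B) in enterprise zone — holds.
(ii) = F OR T = true.
So (a) is satisfied (T AND T).
(b) receipts ≤ $500,000 — not satisfied.
(c) not (veteran) — not met.
So (3) is satisfied (T OR F OR F).
Overall = T AND T AND T = true.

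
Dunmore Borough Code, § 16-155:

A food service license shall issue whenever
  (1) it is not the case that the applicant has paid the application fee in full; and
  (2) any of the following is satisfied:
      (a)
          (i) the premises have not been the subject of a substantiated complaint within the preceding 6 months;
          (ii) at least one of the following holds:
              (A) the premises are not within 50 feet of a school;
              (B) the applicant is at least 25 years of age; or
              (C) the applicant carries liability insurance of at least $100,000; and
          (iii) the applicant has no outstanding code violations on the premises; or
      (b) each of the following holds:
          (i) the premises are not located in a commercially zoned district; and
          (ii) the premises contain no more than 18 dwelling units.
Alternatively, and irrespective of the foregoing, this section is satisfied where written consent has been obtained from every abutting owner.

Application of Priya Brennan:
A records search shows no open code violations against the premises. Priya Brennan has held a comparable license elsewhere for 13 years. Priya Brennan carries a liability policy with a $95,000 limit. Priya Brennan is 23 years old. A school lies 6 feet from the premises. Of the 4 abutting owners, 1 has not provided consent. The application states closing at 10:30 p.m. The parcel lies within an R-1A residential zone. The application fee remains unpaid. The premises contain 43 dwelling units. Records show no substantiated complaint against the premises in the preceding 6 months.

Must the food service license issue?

(1) not (fee paid) — holds.
(i) no complaint in 6 mo. — satisfied.
(A) ≥50 ft from school — fails.
(B) age ≥ 25 — fails.
(C) insurance ≥ $100,000 — not met.
(ii): F OR F OR F → false.
(iii) no code violations — holds.
(a): T AND F AND T → false.
(i) not (commercially zoned) — satisfied.
(ii) ≤ 18 units — not met.
(b): T AND F → false.
(2) = F OR F = false.
So Overall is not satisfied (T AND F).
Exception (all abutters consent) — not satisfied.
Result: main false OR exception false → false.

No — denied.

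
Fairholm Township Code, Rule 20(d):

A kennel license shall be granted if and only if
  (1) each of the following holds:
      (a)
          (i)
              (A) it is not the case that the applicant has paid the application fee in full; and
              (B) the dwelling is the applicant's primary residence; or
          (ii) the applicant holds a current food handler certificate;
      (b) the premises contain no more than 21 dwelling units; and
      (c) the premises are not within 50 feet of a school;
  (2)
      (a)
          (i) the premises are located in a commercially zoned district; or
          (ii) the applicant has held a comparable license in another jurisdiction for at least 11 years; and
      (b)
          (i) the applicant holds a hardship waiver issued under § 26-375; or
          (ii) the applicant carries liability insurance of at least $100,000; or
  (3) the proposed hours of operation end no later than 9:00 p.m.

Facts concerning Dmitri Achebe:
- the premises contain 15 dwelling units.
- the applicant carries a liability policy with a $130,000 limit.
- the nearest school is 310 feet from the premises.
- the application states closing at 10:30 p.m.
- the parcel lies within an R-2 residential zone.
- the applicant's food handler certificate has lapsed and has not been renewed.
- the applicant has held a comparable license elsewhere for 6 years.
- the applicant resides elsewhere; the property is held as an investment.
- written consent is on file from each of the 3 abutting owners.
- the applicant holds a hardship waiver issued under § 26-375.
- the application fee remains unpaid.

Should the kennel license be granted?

(A) not (fee paid) — satisfied.
(B) primary residence — not met.
So (i) is not satisfied (T AND F).
(ii) food handler cert. — fails.
(a) = F OR F = false.
(b) ≤ 21 units — holds.
(c) ≥50 ft from school — holds.
(1) = F AND T AND T = false.
(i) commercially zoned — not met.
(ii) prior license ≥ 11 yr — not satisfied.
So (a) is not satisfied (F OR F).
(i) hardship waiver — met.
(ii) insurance ≥ $100,000 — satisfied.
So (b) is satisfied (T OR T).
(2): F AND T → false.
(3) closes by 9 p.m. — not met.
Overall: F OR F OR F → false.

No — denied.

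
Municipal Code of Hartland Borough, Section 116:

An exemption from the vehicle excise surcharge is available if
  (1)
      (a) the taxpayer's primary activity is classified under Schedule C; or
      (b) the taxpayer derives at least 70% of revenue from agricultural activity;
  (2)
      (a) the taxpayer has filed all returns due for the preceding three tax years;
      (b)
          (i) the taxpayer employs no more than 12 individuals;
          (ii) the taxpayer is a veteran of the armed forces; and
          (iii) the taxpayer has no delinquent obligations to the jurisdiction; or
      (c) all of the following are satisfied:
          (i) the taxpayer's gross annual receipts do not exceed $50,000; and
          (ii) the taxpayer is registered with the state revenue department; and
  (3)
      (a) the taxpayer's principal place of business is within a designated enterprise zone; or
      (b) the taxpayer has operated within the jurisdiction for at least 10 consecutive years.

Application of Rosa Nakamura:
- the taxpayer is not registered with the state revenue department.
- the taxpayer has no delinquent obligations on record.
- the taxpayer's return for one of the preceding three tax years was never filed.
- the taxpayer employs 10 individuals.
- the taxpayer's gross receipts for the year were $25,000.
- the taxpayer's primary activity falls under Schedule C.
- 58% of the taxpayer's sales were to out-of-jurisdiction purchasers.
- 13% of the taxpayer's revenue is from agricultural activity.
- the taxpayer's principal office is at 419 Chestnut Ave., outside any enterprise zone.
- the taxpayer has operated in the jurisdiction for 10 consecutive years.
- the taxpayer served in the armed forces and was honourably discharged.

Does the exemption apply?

Yes — exempt.

(a) Schedule C activity — met.
(b) ≥70% agricultural — fails.
(1) = T OR F = true.
(a) returns current — not satisfied.
(i) ≤ 12 employees — satisfied.
(ii) veteran — met.
(iii) no delinquency — satisfied.
(b) = T AND T AND T = true.
(i) receipts ≤ $50,000 — satisfied.
(ii) state-registered — not met.
(c): T AND F → false.
(2) = F OR T OR F = true.
(a) in enterprise zone — fails.
(b) ≥ 10 yrs in jurisdiction — met.
(3): F OR T → true.
Overall = T AND T AND T = true.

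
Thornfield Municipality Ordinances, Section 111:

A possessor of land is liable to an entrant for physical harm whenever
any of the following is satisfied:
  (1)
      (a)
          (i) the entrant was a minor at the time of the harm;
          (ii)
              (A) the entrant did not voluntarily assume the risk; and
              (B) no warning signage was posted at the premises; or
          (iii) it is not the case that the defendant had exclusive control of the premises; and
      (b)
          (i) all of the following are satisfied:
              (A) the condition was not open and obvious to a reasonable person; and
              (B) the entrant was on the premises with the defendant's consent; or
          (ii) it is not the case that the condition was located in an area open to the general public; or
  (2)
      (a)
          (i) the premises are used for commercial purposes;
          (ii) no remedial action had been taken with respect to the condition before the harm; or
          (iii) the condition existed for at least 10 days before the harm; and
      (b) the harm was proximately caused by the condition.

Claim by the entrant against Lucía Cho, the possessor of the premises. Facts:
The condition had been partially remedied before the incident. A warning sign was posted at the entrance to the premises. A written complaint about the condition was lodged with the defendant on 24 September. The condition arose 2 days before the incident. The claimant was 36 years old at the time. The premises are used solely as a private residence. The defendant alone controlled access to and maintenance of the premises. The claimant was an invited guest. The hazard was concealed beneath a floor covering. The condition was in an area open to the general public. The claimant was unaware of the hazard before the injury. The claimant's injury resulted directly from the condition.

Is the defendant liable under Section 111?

No — not liable.

(i) entrant a minor — not met.
(A) no assumed risk — holds.
(B) no signage posted — not met.
(ii) = T AND F = false.
(iii) not (exclusive control) — fails.
(a) = F OR F OR F = false.
(A) not open/obvious — met.
(B) consent to enter — met.
So (i) is satisfied (T AND T).
(ii) not (public area) — not met.
So (b) is satisfied (T OR F).
(1) = F AND T = false.
(i) commercial use — not satisfied.
(ii) no remedial action — not satisfied.
(iii) condition ≥10 days old — fails.
(a) = F OR F OR F = false.
(b) proximate cause — satisfied.
(2): F AND T → false.
Overall = F OR F = false.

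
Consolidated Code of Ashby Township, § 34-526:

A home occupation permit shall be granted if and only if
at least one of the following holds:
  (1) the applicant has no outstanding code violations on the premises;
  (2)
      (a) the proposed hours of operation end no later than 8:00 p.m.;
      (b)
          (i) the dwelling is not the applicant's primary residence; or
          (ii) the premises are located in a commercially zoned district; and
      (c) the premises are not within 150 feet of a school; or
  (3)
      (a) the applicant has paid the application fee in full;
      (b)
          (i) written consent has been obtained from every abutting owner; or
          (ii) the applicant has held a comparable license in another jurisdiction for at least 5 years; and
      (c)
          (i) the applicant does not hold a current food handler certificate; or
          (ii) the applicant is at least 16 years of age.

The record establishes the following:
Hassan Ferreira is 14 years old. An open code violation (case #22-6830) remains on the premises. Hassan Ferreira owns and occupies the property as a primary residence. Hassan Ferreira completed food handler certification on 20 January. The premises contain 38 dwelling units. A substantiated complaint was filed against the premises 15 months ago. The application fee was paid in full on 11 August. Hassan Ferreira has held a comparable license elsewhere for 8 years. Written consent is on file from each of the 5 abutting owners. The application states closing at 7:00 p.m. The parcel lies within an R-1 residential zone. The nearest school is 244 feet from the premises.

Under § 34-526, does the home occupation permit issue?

(1) no code violations — not satisfied.
(a) closes by 8 p.m. — met.
(i) not (primary residence) — fails.
(ii) commercially zoned — not met.
So (b) is not satisfied (F OR F).
(c) ≥150 ft from school — met.
(2): T AND F AND T → false.
(a) fee paid — satisfied.
(i) all abutters consent — satisfied.
(ii) prior license ≥ 5 yr — met.
(b): T OR T → true.
(i) not (food handler cert.) — fails.
(ii) age ≥ 16 — not met.
(c) = F OR F = false.
(3): T AND T AND F → false.
Overall: F OR F OR F → false.

No — denied.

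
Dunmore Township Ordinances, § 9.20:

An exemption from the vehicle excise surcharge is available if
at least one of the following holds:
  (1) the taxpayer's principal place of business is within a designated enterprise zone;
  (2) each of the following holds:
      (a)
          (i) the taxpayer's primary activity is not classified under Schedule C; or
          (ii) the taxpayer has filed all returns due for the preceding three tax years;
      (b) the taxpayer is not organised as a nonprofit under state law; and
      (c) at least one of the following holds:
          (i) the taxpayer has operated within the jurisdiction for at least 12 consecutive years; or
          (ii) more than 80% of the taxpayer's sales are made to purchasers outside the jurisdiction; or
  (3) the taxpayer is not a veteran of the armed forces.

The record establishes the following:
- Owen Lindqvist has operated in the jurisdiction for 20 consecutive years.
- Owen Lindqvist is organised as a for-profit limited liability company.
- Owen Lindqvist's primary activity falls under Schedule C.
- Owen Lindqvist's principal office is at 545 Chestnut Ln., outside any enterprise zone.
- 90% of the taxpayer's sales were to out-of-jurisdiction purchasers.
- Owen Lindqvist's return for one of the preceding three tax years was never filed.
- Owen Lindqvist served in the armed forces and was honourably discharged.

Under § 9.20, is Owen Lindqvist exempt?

No — not exempt.

(1) in enterprise zone — not met.
(i) not (Schedule C activity) — not met.
(ii) returns current — not satisfied.
(a): F OR F → false.
(b) not (nonprofit) — met.
(i) ≥ 12 yrs in jurisdiction — satisfied.
(ii) >80% out-of-jur. sales — met.
(c): T OR T → true.
(2): F AND T AND T → false.
(3) not (veteran) — fails.
So Overall is not satisfied (F OR F OR F).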